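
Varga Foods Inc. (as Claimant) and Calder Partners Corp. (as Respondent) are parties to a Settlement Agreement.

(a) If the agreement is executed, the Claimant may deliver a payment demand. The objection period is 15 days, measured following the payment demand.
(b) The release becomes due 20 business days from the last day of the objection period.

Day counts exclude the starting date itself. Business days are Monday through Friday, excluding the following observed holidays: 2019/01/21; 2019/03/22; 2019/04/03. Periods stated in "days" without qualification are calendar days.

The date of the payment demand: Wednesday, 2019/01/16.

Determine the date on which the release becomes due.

The last day of the objection period: 2019/01/16 + 15 days = 2019/01/31.
From Thursday, 2019/01/31, 20 business days (Feb 1, Feb 4, Feb 5, Feb 6, …, Feb 26, Feb 27, Feb 28, skipping weekends) brings us to Thursday, 2019/02/28, which is the date on which the release becomes due.

2019/02/28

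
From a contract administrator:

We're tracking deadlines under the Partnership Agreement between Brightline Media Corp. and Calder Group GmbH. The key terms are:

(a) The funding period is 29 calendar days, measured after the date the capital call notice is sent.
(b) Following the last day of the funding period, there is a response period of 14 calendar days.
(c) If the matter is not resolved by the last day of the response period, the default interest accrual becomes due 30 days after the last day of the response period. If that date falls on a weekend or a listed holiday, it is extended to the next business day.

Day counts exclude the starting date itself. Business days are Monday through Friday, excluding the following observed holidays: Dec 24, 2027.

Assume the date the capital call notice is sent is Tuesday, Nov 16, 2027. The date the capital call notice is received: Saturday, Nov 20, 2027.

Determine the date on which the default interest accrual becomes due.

Jan 28, 2028

The last day of the funding period: 29 calendar days after Nov 16, 2027 is Dec 15, 2027.
Adding 14 calendar days to Dec 15, 2027 gives Dec 29, 2027, which is the last day of the response period.
The date on which the default interest accrual becomes due: Dec 29, 2027 + 30 days = Jan 28, 2028. Jan 28, 2028 is a Friday and is not a listed holiday, so no roll-forward applies.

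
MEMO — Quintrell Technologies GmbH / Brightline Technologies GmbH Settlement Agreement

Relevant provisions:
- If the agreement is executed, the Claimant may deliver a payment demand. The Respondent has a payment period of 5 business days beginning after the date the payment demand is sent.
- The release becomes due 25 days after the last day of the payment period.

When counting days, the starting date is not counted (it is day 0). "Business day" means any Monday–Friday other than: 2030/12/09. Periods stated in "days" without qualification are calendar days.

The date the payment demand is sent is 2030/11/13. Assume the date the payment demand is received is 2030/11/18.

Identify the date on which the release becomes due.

2030/12/15

The last day of the payment period: counting 5 business days from Wednesday, 2030/11/13 (Nov 14, Nov 15, Nov 18, Nov 19, Nov 20, skipping weekends) reaches Wednesday, 2030/11/20.
The date on which the release becomes due: 2030/11/20 + 25 days = 2030/12/15.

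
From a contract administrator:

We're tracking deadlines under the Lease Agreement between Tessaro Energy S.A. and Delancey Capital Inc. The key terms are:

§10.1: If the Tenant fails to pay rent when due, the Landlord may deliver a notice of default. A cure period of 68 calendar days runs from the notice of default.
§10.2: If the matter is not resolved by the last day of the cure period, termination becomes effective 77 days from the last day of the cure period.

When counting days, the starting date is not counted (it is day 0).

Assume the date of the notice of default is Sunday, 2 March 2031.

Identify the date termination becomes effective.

The last day of the cure period: 2 March 2031 + 68 days = 9 May 2031.
Adding 77 calendar days to 9 May 2031 gives 25 July 2031, which is the date termination becomes effective.

25 July 2031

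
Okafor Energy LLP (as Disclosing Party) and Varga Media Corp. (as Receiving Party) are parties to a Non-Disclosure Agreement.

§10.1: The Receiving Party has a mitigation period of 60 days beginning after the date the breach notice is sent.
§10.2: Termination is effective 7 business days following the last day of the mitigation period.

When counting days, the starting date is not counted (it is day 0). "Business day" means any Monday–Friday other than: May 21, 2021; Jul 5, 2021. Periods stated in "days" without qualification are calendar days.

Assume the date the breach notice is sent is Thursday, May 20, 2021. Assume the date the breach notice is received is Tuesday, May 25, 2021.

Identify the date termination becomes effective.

Adding 60 calendar days to May 20, 2021 gives Jul 19, 2021, which is the last day of the mitigation period.
The date termination becomes effective: 7 business days after Monday, Jul 19, 2021, skipping weekends — Jul 20, Jul 21, Jul 22, Jul 23, Jul 26, Jul 27, Jul 28 — lands on Wednesday, Jul 28, 2021.

Jul 28, 2021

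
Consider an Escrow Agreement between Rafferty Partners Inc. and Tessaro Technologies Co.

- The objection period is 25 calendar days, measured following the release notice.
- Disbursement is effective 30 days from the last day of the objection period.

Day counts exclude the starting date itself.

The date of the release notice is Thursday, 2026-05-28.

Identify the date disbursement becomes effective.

Adding 25 calendar days to 2026-05-28 gives 2026-06-22, which is the last day of the objection period.
Adding 30 calendar days to 2026-06-22 gives 2026-07-22, which is the date disbursement becomes effective.

2026-07-22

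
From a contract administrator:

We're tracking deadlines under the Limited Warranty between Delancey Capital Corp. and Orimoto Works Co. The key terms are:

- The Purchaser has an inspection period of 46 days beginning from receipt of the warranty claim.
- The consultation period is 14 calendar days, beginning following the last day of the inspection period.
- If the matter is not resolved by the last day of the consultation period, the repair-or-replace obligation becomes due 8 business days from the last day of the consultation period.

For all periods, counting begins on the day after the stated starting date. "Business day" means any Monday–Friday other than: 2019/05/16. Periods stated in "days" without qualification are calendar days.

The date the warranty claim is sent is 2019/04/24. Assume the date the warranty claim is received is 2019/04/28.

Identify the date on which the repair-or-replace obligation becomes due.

Adding 46 calendar days to 2019/04/28 gives 2019/06/13, which is the last day of the inspection period.
The last day of the consultation period: 14 calendar days after 2019/06/13 is 2019/06/27.
The date on which the repair-or-replace obligation becomes due: counting 8 business days from Thursday, 2019/06/27 (Jun 28, Jul 1, Jul 2, Jul 3, Jul 4, Jul 5, Jul 8, Jul 9, skipping weekends) reaches Tuesday, 2019/07/09.

2019/07/09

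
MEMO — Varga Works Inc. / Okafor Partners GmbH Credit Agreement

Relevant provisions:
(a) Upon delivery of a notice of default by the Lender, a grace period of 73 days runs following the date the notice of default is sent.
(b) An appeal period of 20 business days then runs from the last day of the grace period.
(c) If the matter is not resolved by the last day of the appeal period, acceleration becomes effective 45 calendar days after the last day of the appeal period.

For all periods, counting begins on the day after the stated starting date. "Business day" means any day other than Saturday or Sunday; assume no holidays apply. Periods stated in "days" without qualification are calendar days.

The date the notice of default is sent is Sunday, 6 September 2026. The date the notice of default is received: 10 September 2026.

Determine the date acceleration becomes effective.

30 January 2027

The last day of the grace period: 6 September 2026 + 73 days = 18 November 2026.
From Wednesday, 18 November 2026, 20 business days (Nov 19, Nov 20, Nov 23, Nov 24, …, Dec 14, Dec 15, Dec 16, skipping weekends) brings us to Wednesday, 16 December 2026, which is the last day of the appeal period.
Adding 45 calendar days to 16 December 2026 gives 30 January 2027, which is the date acceleration becomes effective.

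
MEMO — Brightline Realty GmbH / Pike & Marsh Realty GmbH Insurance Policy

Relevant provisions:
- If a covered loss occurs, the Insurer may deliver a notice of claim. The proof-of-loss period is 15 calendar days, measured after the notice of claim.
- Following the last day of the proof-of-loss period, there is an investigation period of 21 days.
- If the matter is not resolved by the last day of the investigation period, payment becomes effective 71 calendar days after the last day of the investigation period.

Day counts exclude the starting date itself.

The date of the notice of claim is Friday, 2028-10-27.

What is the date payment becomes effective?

2029-02-11

Adding 15 calendar days to 2028-10-27 gives 2028-11-11, which is the last day of the proof-of-loss period.
Adding 21 calendar days to 2028-11-11 gives 2028-12-02, which is the last day of the investigation period.
The date payment becomes effective: 2028-12-02 + 71 days = 2029-02-11.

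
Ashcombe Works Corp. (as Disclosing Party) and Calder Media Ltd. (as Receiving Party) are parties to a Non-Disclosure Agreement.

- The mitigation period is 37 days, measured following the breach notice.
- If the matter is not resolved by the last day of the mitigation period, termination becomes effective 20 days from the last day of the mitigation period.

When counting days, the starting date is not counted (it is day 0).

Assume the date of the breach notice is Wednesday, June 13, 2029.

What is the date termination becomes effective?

The last day of the mitigation period: June 13, 2029 + 37 days = July 20, 2029.
Adding 20 calendar days to July 20, 2029 gives August 9, 2029, which is the date termination becomes effective.

August 9, 2029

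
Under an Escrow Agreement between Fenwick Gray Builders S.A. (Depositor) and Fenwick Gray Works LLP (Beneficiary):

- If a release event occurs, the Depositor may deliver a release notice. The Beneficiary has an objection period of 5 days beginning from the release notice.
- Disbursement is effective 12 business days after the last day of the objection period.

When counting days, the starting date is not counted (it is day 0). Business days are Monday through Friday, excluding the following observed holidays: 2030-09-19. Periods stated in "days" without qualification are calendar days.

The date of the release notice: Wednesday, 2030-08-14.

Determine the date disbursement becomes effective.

The last day of the objection period: 2030-08-14 + 5 days = 2030-08-19.
The date disbursement becomes effective: 12 business days after Monday, 2030-08-19, skipping weekends — Aug 20, Aug 21, Aug 22, Aug 23, …, Sep 2, Sep 3, Sep 4 — lands on Wednesday, 2030-09-04.

2030-09-04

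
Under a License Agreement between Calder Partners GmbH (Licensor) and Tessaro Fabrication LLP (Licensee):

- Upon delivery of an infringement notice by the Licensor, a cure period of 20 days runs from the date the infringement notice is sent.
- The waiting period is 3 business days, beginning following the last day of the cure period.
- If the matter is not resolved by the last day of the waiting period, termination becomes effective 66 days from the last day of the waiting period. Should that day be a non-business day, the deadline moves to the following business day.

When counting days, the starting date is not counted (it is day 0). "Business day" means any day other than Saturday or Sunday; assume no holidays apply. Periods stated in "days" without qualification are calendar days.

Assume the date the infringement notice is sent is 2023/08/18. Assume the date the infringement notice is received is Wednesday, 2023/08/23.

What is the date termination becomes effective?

Adding 20 calendar days to 2023/08/18 gives 2023/09/07, which is the last day of the cure period.
From Thursday, 2023/09/07, 3 business days (Sep 8, Sep 11, Sep 12, skipping weekends) brings us to Tuesday, 2023/09/12, which is the last day of the waiting period.
The date termination becomes effective: 2023/09/12 + 66 days = 2023/11/17. 2023/11/17 is a Friday, so no roll-forward applies.

2023/11/17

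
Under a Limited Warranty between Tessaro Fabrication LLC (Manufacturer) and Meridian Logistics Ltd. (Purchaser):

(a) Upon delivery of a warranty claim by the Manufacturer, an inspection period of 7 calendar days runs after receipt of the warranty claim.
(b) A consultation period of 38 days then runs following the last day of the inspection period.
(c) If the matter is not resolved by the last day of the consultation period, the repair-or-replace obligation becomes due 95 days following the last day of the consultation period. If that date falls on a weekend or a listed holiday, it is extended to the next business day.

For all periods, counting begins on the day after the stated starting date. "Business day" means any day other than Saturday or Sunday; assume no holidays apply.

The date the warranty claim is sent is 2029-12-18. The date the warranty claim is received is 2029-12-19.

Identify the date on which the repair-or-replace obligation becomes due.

2030-05-08

The last day of the inspection period: 2029-12-19 + 7 days = 2029-12-26.
Adding 38 calendar days to 2029-12-26 gives 2030-02-02, which is the last day of the consultation period.
The date on which the repair-or-replace obligation becomes due: 95 calendar days after 2030-02-02 is 2030-05-08. 2030-05-08 is a Wednesday, so no roll-forward applies.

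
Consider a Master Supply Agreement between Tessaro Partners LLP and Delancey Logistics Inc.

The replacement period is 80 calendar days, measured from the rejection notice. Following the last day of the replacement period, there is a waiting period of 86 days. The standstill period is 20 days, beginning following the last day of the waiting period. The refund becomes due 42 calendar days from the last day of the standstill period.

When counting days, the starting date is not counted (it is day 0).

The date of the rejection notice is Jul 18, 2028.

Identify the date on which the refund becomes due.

The last day of the replacement period: Jul 18, 2028 + 80 days = Oct 6, 2028.
Adding 86 calendar days to Oct 6, 2028 gives Dec 31, 2028, which is the last day of the waiting period.
Adding 20 calendar days to Dec 31, 2028 gives Jan 20, 2029, which is the last day of the standstill period.
The date on which the refund becomes due: 42 calendar days after Jan 20, 2029 is Mar 3, 2029.

Mar 3, 2029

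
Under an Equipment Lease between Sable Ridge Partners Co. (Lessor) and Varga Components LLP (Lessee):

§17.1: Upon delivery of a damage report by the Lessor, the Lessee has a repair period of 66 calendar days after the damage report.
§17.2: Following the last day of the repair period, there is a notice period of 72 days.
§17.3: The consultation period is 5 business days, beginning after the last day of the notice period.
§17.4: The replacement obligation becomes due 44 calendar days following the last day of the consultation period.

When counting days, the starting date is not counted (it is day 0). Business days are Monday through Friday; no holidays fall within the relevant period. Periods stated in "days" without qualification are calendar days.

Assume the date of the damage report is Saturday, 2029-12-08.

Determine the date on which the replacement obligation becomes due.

The last day of the repair period: 66 calendar days after 2029-12-08 is 2030-02-12.
Adding 72 calendar days to 2030-02-12 gives 2030-04-25, which is the last day of the notice period.
The last day of the consultation period: counting 5 business days from Thursday, 2030-04-25 (Apr 26, Apr 29, Apr 30, May 1, May 2, skipping weekends) reaches Thursday, 2030-05-02.
The date on which the replacement obligation becomes due: 44 calendar days after 2030-05-02 is 2030-06-15.

2030-06-15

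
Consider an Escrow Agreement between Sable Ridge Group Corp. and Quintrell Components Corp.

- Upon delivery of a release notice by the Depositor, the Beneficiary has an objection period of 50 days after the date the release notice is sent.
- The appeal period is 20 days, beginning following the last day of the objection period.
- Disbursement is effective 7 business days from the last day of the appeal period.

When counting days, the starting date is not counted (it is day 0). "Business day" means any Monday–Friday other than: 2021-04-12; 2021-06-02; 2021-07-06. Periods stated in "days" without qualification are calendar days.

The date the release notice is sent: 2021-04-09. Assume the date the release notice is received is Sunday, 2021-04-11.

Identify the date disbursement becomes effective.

2021-06-29

The last day of the objection period: 50 calendar days after 2021-04-09 is 2021-05-29.
The last day of the appeal period: 20 calendar days after 2021-05-29 is 2021-06-18.
From Friday, 2021-06-18, 7 business days (Jun 21, Jun 22, Jun 23, Jun 24, Jun 25, Jun 28, Jun 29, skipping weekends) brings us to Tuesday, 2021-06-29, which is the date disbursement becomes effective.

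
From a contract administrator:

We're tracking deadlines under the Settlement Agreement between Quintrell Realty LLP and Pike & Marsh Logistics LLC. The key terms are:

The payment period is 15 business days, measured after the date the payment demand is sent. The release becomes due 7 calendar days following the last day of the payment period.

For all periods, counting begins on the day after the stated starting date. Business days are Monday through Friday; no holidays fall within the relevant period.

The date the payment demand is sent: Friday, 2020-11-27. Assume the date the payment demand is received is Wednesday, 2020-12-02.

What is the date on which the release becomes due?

The last day of the payment period: 15 business days after Friday, 2020-11-27, skipping weekends — Nov 30, Dec 1, Dec 2, Dec 3, …, Dec 16, Dec 17, Dec 18 — lands on Friday, 2020-12-18.
Adding 7 calendar days to 2020-12-18 gives 2020-12-25, which is the date on which the release becomes due.

2020-12-25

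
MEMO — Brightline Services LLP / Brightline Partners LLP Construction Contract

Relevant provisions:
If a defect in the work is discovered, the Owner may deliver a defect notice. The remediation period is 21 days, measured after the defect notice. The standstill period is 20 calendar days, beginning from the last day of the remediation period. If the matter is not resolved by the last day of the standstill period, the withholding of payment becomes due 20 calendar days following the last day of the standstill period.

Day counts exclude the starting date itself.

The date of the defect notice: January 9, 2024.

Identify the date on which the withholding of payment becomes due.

March 10, 2024

The last day of the remediation period: 21 calendar days after January 9, 2024 is January 30, 2024.
The last day of the standstill period: 20 calendar days after January 30, 2024 is February 19, 2024.
The date on which the withholding of payment becomes due: 20 calendar days after February 19, 2024 is March 10, 2024.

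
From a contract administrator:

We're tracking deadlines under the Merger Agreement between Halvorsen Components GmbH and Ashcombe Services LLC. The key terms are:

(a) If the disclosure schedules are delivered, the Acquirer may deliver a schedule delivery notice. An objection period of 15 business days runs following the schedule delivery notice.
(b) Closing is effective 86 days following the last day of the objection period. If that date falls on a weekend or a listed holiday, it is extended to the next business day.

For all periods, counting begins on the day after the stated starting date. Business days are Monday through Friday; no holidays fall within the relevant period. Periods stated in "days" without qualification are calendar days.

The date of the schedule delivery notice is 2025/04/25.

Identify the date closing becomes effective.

2025/08/11

The last day of the objection period: 15 business days after Friday, 2025/04/25, skipping weekends — Apr 28, Apr 29, Apr 30, May 1, …, May 14, May 15, May 16 — lands on Friday, 2025/05/16.
The date closing becomes effective: 2025/05/16 + 86 days = 2025/08/10. That falls on a Sunday, so it rolls to the next business day, Monday, 2025/08/11.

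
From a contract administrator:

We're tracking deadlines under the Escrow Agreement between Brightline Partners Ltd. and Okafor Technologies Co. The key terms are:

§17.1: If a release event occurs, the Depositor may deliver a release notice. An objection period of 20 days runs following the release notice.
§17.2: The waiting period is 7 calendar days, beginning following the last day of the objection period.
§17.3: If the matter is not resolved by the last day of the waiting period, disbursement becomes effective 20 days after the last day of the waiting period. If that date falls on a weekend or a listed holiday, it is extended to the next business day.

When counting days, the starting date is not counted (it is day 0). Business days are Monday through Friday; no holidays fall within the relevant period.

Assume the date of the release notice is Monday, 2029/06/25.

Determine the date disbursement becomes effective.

The last day of the objection period: 2029/06/25 + 20 days = 2029/07/15.
Adding 7 calendar days to 2029/07/15 gives 2029/07/22, which is the last day of the waiting period.
The date disbursement becomes effective: 20 calendar days after 2029/07/22 is 2029/08/11. That falls on a Saturday, so it rolls to the next business day, Monday, 2029/08/13.

2029/08/13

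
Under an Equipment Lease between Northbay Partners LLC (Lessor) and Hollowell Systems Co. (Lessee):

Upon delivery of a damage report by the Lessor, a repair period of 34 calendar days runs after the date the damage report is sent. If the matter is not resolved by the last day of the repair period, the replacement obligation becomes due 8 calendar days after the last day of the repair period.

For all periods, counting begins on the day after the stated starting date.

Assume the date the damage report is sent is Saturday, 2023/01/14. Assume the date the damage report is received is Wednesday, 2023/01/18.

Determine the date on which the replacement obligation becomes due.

Adding 34 calendar days to 2023/01/14 gives 2023/02/17, which is the last day of the repair period.
The date on which the replacement obligation becomes due: 8 calendar days after 2023/02/17 is 2023/02/25.

2023/02/25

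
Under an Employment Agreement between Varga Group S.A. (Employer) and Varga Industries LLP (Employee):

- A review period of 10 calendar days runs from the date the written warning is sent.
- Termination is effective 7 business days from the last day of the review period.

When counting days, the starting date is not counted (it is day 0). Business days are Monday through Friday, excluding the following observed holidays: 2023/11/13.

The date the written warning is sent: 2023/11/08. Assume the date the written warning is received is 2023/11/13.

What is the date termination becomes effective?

The last day of the review period: 2023/11/08 + 10 days = 2023/11/18.
The date termination becomes effective: 7 business days after Saturday, 2023/11/18, skipping weekends — Nov 20, Nov 21, Nov 22, Nov 23, Nov 24, Nov 27, Nov 28 — lands on Tuesday, 2023/11/28.

2023/11/28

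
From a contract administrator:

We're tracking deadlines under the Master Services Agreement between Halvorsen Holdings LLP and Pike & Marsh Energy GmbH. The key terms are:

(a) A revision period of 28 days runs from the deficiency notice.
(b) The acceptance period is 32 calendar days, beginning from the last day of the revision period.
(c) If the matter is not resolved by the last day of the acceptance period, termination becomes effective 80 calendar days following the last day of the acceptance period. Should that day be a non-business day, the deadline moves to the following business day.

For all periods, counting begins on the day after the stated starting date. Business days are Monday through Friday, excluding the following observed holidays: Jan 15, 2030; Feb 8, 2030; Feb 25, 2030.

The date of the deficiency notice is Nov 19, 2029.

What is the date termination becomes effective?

Adding 28 calendar days to Nov 19, 2029 gives Dec 17, 2029, which is the last day of the revision period.
Adding 32 calendar days to Dec 17, 2029 gives Jan 18, 2030, which is the last day of the acceptance period.
The date termination becomes effective: 80 calendar days after Jan 18, 2030 is Apr 8, 2030. Apr 8, 2030 is a Monday and is not a listed holiday, so no roll-forward applies.

Apr 8, 2030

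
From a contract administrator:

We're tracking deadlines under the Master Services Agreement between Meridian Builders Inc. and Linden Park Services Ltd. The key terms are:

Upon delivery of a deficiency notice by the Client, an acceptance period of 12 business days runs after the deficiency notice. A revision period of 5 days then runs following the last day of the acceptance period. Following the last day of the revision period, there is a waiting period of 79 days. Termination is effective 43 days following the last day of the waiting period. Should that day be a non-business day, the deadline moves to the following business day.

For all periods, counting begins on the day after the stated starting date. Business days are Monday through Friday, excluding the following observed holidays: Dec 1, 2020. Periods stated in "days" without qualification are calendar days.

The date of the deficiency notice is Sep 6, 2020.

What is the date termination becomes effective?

Jan 27, 2021

From Sunday, Sep 6, 2020, 12 business days (Sep 7, Sep 8, Sep 9, Sep 10, …, Sep 18, Sep 21, Sep 22, skipping weekends) brings us to Tuesday, Sep 22, 2020, which is the last day of the acceptance period.
Adding 5 calendar days to Sep 22, 2020 gives Sep 27, 2020, which is the last day of the revision period.
Adding 79 calendar days to Sep 27, 2020 gives Dec 15, 2020, which is the last day of the waiting period.
The date termination becomes effective: Dec 15, 2020 + 43 days = Jan 27, 2021. Jan 27, 2021 is a Wednesday and is not a listed holiday, so no roll-forward applies.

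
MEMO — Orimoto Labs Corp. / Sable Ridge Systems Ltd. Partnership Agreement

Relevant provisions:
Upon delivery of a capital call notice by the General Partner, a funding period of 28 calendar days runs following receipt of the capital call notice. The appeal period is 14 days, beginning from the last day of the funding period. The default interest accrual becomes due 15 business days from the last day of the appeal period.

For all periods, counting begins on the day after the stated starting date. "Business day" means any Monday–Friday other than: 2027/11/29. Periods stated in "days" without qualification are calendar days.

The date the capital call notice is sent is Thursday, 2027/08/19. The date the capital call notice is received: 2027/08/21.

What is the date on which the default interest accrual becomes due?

2027/10/22

The last day of the funding period: 28 calendar days after 2027/08/21 is 2027/09/18.
The last day of the appeal period: 2027/09/18 + 14 days = 2027/10/02.
The date on which the default interest accrual becomes due: 15 business days after Saturday, 2027/10/02, skipping weekends — Oct 4, Oct 5, Oct 6, Oct 7, …, Oct 20, Oct 21, Oct 22 — lands on Friday, 2027/10/22.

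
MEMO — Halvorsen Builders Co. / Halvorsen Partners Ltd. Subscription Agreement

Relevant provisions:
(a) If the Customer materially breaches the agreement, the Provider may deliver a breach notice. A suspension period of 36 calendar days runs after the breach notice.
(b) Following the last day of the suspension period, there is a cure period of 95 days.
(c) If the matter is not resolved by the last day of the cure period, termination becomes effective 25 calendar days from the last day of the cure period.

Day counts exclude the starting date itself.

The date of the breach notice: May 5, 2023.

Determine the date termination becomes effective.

October 8, 2023

Adding 36 calendar days to May 5, 2023 gives June 10, 2023, which is the last day of the suspension period.
Adding 95 calendar days to June 10, 2023 gives September 13, 2023, which is the last day of the cure period.
The date termination becomes effective: September 13, 2023 + 25 days = October 8, 2023.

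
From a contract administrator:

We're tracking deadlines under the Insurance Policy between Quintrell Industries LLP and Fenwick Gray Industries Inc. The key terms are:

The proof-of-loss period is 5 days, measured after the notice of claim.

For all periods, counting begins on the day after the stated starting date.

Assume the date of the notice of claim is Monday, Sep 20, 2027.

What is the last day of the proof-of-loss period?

Adding 5 calendar days to Sep 20, 2027 gives Sep 25, 2027, which is the last day of the proof-of-loss period.

Sep 25, 2027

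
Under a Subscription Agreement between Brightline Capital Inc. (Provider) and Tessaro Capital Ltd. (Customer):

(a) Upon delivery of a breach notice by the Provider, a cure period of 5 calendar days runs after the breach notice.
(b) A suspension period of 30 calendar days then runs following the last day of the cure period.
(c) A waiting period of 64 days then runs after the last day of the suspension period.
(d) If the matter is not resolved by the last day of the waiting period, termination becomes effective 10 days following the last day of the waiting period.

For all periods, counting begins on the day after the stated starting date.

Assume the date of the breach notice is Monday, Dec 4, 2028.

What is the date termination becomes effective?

The last day of the cure period: Dec 4, 2028 + 5 days = Dec 9, 2028.
The last day of the suspension period: 30 calendar days after Dec 9, 2028 is Jan 8, 2029.
The last day of the waiting period: Jan 8, 2029 + 64 days = Mar 13, 2029.
Adding 10 calendar days to Mar 13, 2029 gives Mar 23, 2029, which is the date termination becomes effective.

Mar 23, 2029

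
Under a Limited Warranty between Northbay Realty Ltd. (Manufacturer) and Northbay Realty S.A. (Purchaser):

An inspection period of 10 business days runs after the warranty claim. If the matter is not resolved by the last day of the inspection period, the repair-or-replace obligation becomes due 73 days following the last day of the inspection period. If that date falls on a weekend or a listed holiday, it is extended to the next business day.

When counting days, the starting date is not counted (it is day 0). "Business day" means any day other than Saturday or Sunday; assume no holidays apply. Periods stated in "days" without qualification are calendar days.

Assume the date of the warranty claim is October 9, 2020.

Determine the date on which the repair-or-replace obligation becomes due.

January 4, 2021

From Friday, October 9, 2020, 10 business days (Oct 12, Oct 13, Oct 14, Oct 15, Oct 16, Oct 19, Oct 20, Oct 21, Oct 22, Oct 23, skipping weekends) brings us to Friday, October 23, 2020, which is the last day of the inspection period.
Adding 73 calendar days to October 23, 2020 gives January 4, 2021, which is the date on which the repair-or-replace obligation becomes due. January 4, 2021 is a Monday, so no roll-forward applies.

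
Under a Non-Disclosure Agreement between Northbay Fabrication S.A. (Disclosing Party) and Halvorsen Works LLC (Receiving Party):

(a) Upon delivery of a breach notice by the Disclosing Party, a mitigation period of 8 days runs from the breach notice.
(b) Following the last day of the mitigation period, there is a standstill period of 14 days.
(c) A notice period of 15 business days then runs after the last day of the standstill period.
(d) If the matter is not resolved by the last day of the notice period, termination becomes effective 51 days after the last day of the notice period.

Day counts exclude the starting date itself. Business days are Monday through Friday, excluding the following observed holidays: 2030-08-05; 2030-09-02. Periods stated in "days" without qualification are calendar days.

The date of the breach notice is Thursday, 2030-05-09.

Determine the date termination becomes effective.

The last day of the mitigation period: 8 calendar days after 2030-05-09 is 2030-05-17.
The last day of the standstill period: 2030-05-17 + 14 days = 2030-05-31.
The last day of the notice period: 15 business days after Friday, 2030-05-31, skipping weekends — Jun 3, Jun 4, Jun 5, Jun 6, …, Jun 19, Jun 20, Jun 21 — lands on Friday, 2030-06-21.
The date termination becomes effective: 2030-06-21 + 51 days = 2030-08-11.

2030-08-11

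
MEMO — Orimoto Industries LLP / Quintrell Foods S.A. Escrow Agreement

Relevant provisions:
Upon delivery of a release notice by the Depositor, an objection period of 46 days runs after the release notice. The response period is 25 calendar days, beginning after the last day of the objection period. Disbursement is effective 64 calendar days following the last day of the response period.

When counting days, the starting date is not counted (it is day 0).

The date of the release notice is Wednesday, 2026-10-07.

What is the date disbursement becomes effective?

2027-02-19

The last day of the objection period: 46 calendar days after 2026-10-07 is 2026-11-22.
The last day of the response period: 25 calendar days after 2026-11-22 is 2026-12-17.
The date disbursement becomes effective: 64 calendar days after 2026-12-17 is 2027-02-19.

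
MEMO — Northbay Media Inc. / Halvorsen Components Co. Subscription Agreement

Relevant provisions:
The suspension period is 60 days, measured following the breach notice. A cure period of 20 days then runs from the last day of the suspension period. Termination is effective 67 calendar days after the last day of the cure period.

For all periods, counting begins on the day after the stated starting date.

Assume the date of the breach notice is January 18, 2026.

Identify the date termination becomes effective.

June 14, 2026

Adding 60 calendar days to January 18, 2026 gives March 19, 2026, which is the last day of the suspension period.
Adding 20 calendar days to March 19, 2026 gives April 8, 2026, which is the last day of the cure period.
The date termination becomes effective: 67 calendar days after April 8, 2026 is June 14, 2026.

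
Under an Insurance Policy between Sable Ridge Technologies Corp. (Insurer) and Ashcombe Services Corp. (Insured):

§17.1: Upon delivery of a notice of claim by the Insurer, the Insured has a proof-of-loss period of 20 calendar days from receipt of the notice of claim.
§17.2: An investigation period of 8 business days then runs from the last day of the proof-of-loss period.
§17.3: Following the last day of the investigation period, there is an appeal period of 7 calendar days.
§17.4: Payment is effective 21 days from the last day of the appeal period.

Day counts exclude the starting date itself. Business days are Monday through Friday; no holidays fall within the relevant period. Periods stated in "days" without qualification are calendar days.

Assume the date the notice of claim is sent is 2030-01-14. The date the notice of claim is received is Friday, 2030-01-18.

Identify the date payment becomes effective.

2030-03-19

Adding 20 calendar days to 2030-01-18 gives 2030-02-07, which is the last day of the proof-of-loss period.
From Thursday, 2030-02-07, 8 business days (Feb 8, Feb 11, Feb 12, Feb 13, Feb 14, Feb 15, Feb 18, Feb 19, skipping weekends) brings us to Tuesday, 2030-02-19, which is the last day of the investigation period.
Adding 7 calendar days to 2030-02-19 gives 2030-02-26, which is the last day of the appeal period.
The date payment becomes effective: 2030-02-26 + 21 days = 2030-03-19.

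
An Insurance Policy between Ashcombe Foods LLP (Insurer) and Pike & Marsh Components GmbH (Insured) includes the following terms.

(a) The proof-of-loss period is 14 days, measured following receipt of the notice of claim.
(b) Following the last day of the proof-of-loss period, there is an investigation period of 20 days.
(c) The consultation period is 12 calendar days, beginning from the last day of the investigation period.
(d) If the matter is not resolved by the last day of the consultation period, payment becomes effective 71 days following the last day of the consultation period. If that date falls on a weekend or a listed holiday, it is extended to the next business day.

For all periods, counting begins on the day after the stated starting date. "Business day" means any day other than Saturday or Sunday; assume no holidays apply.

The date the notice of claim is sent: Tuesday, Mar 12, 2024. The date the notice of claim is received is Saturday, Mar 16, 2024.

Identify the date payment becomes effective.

Jul 11, 2024

Adding 14 calendar days to Mar 16, 2024 gives Mar 30, 2024, which is the last day of the proof-of-loss period.
Adding 20 calendar days to Mar 30, 2024 gives Apr 19, 2024, which is the last day of the investigation period.
Adding 12 calendar days to Apr 19, 2024 gives May 1, 2024, which is the last day of the consultation period.
The date payment becomes effective: May 1, 2024 + 71 days = Jul 11, 2024. Jul 11, 2024 is a Thursday, so no roll-forward applies.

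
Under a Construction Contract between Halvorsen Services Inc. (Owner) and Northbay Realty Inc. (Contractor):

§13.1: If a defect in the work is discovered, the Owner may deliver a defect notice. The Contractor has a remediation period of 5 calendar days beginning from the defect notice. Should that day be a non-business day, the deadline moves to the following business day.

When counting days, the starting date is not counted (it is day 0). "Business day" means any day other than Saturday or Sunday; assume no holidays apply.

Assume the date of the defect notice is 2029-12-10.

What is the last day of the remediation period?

2029-12-17

Adding 5 calendar days to 2029-12-10 gives 2029-12-15, which is the last day of the remediation period. That falls on a Saturday, so it rolls to the next business day, Monday, 2029-12-17.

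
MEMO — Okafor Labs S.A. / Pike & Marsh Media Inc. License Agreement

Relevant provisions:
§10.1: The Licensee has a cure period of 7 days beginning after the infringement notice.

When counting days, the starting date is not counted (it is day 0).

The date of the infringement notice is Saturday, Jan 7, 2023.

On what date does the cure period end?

Jan 14, 2023

Adding 7 calendar days to Jan 7, 2023 gives Jan 14, 2023, which is the last day of the cure period.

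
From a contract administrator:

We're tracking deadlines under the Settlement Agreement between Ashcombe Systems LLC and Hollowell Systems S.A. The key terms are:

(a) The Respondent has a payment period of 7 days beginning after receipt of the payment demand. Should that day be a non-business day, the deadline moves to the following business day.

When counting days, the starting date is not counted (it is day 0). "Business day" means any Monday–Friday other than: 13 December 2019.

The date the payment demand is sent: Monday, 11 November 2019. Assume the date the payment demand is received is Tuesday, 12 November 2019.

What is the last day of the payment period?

19 November 2019

The last day of the payment period: 12 November 2019 + 7 days = 19 November 2019. 19 November 2019 is a Tuesday and is not a listed holiday, so no roll-forward applies.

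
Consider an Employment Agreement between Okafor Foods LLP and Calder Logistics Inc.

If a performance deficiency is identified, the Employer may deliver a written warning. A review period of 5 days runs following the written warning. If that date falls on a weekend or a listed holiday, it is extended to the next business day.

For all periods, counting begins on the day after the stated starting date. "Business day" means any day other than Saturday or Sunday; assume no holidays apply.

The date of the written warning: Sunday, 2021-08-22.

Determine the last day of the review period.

2021-08-27

The last day of the review period: 2021-08-22 + 5 days = 2021-08-27. 2021-08-27 is a Friday, so no roll-forward applies.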